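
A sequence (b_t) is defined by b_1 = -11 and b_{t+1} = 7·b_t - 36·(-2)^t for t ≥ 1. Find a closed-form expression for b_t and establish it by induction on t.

b_t = (-2)^(t + 2) - 3·7^(t - 1)

Computing the first terms: b_1 = -11, b_2 = -5, b_3 = -179. This suggests b_t = (-2)^(t + 2) - 3·7^(t - 1).
Base case (t = 1): the formula gives -11 = -11 = b_1.
For the inductive step, assume it holds for an arbitrary r ≥ 1, so b_r = (-2)^(r + 2) - 3·7^(r - 1).
Then b_{r+1} = 7·b_r - 36·(-2)^r = 7·((-2)^(r + 2) - 3·7^(r - 1)) - 36·(-2)^r = (-2)^(r + 3) - 3·7^r = (-2)^((r+1) + 2) - 3·7^((r+1) - 1),
which is the claimed formula at t = r+1.
By induction, the statement is established for all t ≥ 1.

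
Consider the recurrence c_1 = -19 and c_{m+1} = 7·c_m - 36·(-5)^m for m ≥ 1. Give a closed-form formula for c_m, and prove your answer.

Computing the first terms: c_1 = -19, c_2 = 47, c_3 = -571. This suggests c_m = 3(-5)^m - 4·7^(m - 1).
Base case (m = 1): the formula gives -19 = -19 = c_1.
Inductive step: assume the claim holds for m = i, so c_i = 3(-5)^i - 4·7^(i - 1).
Then c_{i+1} = 7·c_i - 36·(-5)^i = 7·(3(-5)^i - 4·7^(i - 1)) - 36·(-5)^i = 3(-5)^(i + 1) - 4·7^i = 3(-5)^(i+1) - 4·7^((i+1) - 1),
which is the claimed formula at m = i+1.
By induction, the statement is established for all m ≥ 1.

c_m = 3(-5)^m - 4·7^(m - 1)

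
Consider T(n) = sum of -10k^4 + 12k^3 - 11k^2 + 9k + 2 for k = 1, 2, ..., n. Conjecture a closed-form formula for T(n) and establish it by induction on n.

We claim T(n) = -n(2n^4 + 2n^3 + n^2 - 2n - 5) for all n ≥ 1.
Base case (n = 1): T(1) = 2, and the closed form gives 2. They agree.
Inductive step: suppose the statement holds for some k ≥ 1, so T(k) = k(-2k^4 - 2k^3 - k^2 + 2k + 5).
Then T(k+1) = T(k) + (-10k^4 - 28k^3 - 35k^2 - 17k + 2) = (k(-2k^4 - 2k^3 - k^2 + 2k + 5)) + (-10k^4 - 28k^3 - 35k^2 - 17k + 2).
Simplifying, T(k+1) = -(k + 1)(2k^4 + 10k^3 + 19k^2 + 14k - 2) = -(k+1)(2(k+1)^4 + 2(k+1)^3 + (k+1)^2 - 2(k+1) - 5),
which is the closed form with n = k+1.
By the principle of mathematical induction, the result holds for all n ≥ 1.

T(n) = -n(2n^4 + 2n^3 + n^2 - 2n - 5)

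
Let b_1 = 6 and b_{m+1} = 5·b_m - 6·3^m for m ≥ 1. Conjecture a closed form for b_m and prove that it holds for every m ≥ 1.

b_m = 3^(m + 1) - 3·5^(m - 1)

Computing the first terms: b_1 = 6, b_2 = 12, b_3 = 6. This suggests b_m = 3^(m + 1) - 3·5^(m - 1).
Base case (m = 1): the formula gives 6 = 6 = b_1.
For the inductive step, assume it holds for an arbitrary i ≥ 1, so b_i = 3^(i + 1) - 3·5^(i - 1).
Then b_{i+1} = 5·b_i - 6·3^i = 5·(3^(i + 1) - 3·5^(i - 1)) - 6·3^i = 3^(i + 2) - 3·5^i = 3^((i+1) + 1) - 3·5^((i+1) - 1),
which is the claimed formula at m = i+1.
By induction, the statement is established for all m ≥ 1.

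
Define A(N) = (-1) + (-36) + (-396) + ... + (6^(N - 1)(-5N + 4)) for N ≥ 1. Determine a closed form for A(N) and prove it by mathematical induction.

We claim A(N) = 6^N(-N + 1) - 1 for all N ≥ 1.
When N = 1: A(1) = -1, and the closed form gives -1. They agree.
Inductive step: assume the claim holds for N = m, so A(m) = 6^m(-m + 1) - 1.
Then A(m+1) = A(m) + (6^m(-5m - 1)) = (6^m(-m + 1) - 1) + (6^m(-5m - 1)).
Simplifying, A(m+1) = -6·6^m·m - 1 = 6^(m+1)(-(m+1) + 1) - 1,
which is the closed form with N = m+1.
This completes the induction.

A(N) = 6^N(-N + 1) - 1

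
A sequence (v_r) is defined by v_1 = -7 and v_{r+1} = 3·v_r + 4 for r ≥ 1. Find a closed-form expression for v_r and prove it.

Computing the first terms: v_1 = -7, v_2 = -17, v_3 = -47. This suggests v_r = -5·3^(r - 1) - 2.
When r = 1: the formula gives -7 = -7 = v_1.
Inductive step: suppose the statement holds for some i ≥ 1, so v_i = -5·3^(i - 1) - 2.
Then v_{i+1} = 3·v_i + 4 = 3·(-5·3^(i - 1) - 2) + 4 = -5·3^i - 2 = -5·3^((i+1) - 1) - 2,
which is the claimed formula at r = i+1.
Hence, by induction on r, the claim holds for every r ≥ 1.

v_r = -5·3^(r - 1) - 2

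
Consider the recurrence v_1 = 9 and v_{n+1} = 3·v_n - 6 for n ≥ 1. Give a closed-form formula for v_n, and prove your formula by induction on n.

Computing the first terms: v_1 = 9, v_2 = 21, v_3 = 57. This suggests v_n = 2·3^n + 3.
Base case (n = 1): the formula gives 9 = 9 = v_1.
Inductive step: suppose the statement holds for some k ≥ 1, so v_k = 2·3^k + 3.
Then v_{k+1} = 3·v_k - 6 = 3·(2·3^k + 3) - 6 = 2·3^(k + 1) + 3,
which is the claimed formula at n = k+1.
By the principle of mathematical induction, the result holds for all n ≥ 1.

v_n = 2·3^n + 3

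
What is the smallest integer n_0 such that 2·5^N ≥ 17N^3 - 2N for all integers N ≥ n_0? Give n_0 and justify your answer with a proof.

n_0 = 4

At N = 3: 250 < 453, so the inequality fails and n_0 ≥ 4. We prove 2·5^N ≥ 17N^3 - 2N for all N ≥ 4.
Base case (N = 4): 2·5^N = 1250 and 17N^3 - 2N = 1080, so 1250 ≥ 1080.
Inductive step: assume the claim holds for N = k, so 2·5^k ≥ 17k^3 - 2k.
Then 2·5^(k + 1) = 5·(2·5^k) ≥ 5·(17k^3 - 2k).
Also, for k ≥ 4 we have 5·(17k^3 - 2k) ≥ 17(k+1)^3 - 2(k+1), since 5·(17k^3 - 2k) − (17(k+1)^3 - 2(k+1)) = 68k^3 - 51k^2 - 59k - 15, which is nonnegative for all k ≥ 4.
Combining, 2·5^(k + 1) ≥ 17(k+1)^3 - 2(k+1).
This completes the induction.
Hence the smallest such n_0 is 4.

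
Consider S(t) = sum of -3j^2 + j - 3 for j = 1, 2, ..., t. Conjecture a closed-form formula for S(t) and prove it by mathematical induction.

We claim S(t) = -t(t^2 + t + 3) for all t ≥ 1.
For the base case t = 1: S(1) = -5, and the closed form gives -5. They agree.
Inductive step: suppose the statement holds for some j ≥ 1, so S(j) = j(-j^2 - j - 3).
Then S(j+1) = S(j) + (j - 3(j + 1)^2 - 2) = (j(-j^2 - j - 3)) + (j - 3(j + 1)^2 - 2).
Simplifying, S(j+1) = -(j + 1)(j^2 + 3j + 5) = -(j+1)((j+1)^2 + (j+1) + 3),
which is the closed form with t = j+1.
Hence, by induction on t, the claim holds for every t ≥ 1.

S(t) = -t(t^2 + t + 3)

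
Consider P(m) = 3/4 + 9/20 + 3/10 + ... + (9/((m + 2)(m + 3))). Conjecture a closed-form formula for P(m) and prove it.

P(m) = 3m/(m + 3)

We claim P(m) = 3m/(m + 3) for all m ≥ 1.
When m = 1: P(1) = 3/4, and the closed form gives 3/4. They agree.
Inductive step: suppose the statement holds for some j ≥ 1, so P(j) = 3j/(j + 3).
Then P(j+1) = P(j) + (9/((j + 3)(j + 4))) = (3j/(j + 3)) + (9/((j + 3)(j + 4))).
Simplifying, P(j+1) = 3(j + 1)/(j + 4) = 3(j+1)/((j+1) + 3),
which is the closed form with m = j+1.
By the principle of mathematical induction, the result holds for all m ≥ 1.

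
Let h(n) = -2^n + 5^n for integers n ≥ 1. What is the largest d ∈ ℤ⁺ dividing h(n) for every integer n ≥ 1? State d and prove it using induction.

Computing the first values: h(1) = 3 and h(2) = 21; gcd(3, 21) = 3, so d ≤ 3.
We prove 3 | -2^n + 5^n for all n ≥ 1 by induction on n.
Base step (n = 1): h(1) = 3 = 3·(1), so 3 | h(1).
For the inductive step, assume it holds for an arbitrary k ≥ 1, i.e. 3 | h(k). Then
5^{k+1} − 2^{k+1} = 5·5^k − 2·2^k = 5·(5^k − 2^k) + (3)·2^k. The first term is divisible by 3 by the inductive hypothesis, and the second term (3)·2^k is divisible by 3 since 3 | 3. Hence 3 | h(k+1).
Hence, by induction on n, the claim holds for every n ≥ 1.
Therefore the largest such d is 3.

d = 3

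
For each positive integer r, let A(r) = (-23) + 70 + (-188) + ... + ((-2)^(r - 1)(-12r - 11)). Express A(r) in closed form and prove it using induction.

A(r) = (-2)^r(4r + 5) - 5

We claim A(r) = (-2)^r(4r + 5) - 5 for all r ≥ 1.
Base case (r = 1): A(1) = -23, and the closed form gives -23. They agree.
Inductive step: assume the claim holds for r = m, so A(m) = (-2)^m(4m + 5) - 5.
Then A(m+1) = A(m) + ((-2)^m(-12m - 23)) = ((-2)^m(4m + 5) - 5) + ((-2)^m(-12m - 23)).
Simplifying, A(m+1) = -8(-2)^m·m - 18(-2)^m - 5 = (-2)^(m+1)(4(m+1) + 5) - 5,
which is the closed form with r = m+1.
By induction, the statement is established for all r ≥ 1.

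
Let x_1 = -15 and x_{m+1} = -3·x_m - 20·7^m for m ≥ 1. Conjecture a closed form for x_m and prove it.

x_m = -(-3)^(m - 1) - 2·7^m

Computing the first terms: x_1 = -15, x_2 = -95, x_3 = -695. This suggests x_m = -(-3)^(m - 1) - 2·7^m.
When m = 1: the formula gives -15 = -15 = x_1.
Suppose the result is true for m = i, so x_i = -(-3)^(i - 1) - 2·7^i.
Then x_{i+1} = -3·x_i - 20·7^i = -3·(-(-3)^(i - 1) - 2·7^i) - 20·7^i = -(-3)^i - 2·7^(i + 1) = -(-3)^((i+1) - 1) - 2·7^(i+1),
which is the claimed formula at m = i+1.
By induction, the statement is established for all m ≥ 1.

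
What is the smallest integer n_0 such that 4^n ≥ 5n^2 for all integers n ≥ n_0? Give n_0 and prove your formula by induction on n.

n_0 = 3

At n = 2: 16 < 20, so the inequality fails and n_0 ≥ 3. We prove 4^n ≥ 5n^2 for all n ≥ 3.
Base step (n = 3): 4^n = 64 and 5n^2 = 45, so 64 ≥ 45.
Inductive step: assume the claim holds for n = j, so 4^j ≥ 5j^2.
Then 4^(j + 1) = 4·(4^j) ≥ 4·(5j^2).
Also, for j ≥ 3 we have 4·(5j^2) ≥ 5(j+1)^2, since 4 ≥ (1 + 1/j)^2 for all j ≥ 3.
Combining, 4^(j + 1) ≥ 5(j+1)^2.
By induction, the statement is established for all n ≥ 3.
Hence the smallest such n_0 is 3.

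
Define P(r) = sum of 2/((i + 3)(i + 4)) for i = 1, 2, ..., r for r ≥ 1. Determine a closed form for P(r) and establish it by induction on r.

We claim P(r) = r/(2(r + 4)) for all r ≥ 1.
Base case (r = 1): P(1) = 1/10, and the closed form gives 1/10. They agree.
For the inductive step, assume it holds for an arbitrary i ≥ 1, so P(i) = i/(2(i + 4)).
Then P(i+1) = P(i) + (2/((i + 4)(i + 5))) = (i/(2(i + 4))) + (2/((i + 4)(i + 5))).
Simplifying, P(i+1) = (i + 1)/(2(i + 5)) = (i+1)/(2((i+1) + 4)),
which is the closed form with r = i+1.
By induction, the statement is established for all r ≥ 1.

P(r) = r/(2(r + 4))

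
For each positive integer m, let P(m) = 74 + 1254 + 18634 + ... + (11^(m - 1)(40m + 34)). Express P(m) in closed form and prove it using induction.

P(m) = 11^m(4m + 3) - 3

We claim P(m) = 11^m(4m + 3) - 3 for all m ≥ 1.
For the base case m = 1: P(1) = 74, and the closed form gives 74. They agree.
Suppose the result is true for m = i, so P(i) = 11^i(4i + 3) - 3.
Then P(i+1) = P(i) + (11^i(40i + 74)) = (11^i(4i + 3) - 3) + (11^i(40i + 74)).
Simplifying, P(i+1) = 44·11^i·i + 77·11^i - 3 = 11^(i+1)(4(i+1) + 3) - 3,
which is the closed form with m = i+1.
By induction, the statement is established for all m ≥ 1.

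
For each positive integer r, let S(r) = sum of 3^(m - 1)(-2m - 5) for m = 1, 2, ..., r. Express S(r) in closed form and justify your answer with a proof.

We claim S(r) = -3^r(r + 2) + 2 for all r ≥ 1.
Base case (r = 1): S(1) = -7, and the closed form gives -7. They agree.
Suppose the result is true for r = m, so S(m) = -3^m(m + 2) + 2.
Then S(m+1) = S(m) + (3^m(-2m - 7)) = (-3^m(m + 2) + 2) + (3^m(-2m - 7)).
Simplifying, S(m+1) = -3^(m + 1)m - 3^(m + 2) + 2 = -3^(m+1)((m+1) + 2) + 2,
which is the closed form with r = m+1.
This completes the induction.

S(r) = -3^r(r + 2) + 2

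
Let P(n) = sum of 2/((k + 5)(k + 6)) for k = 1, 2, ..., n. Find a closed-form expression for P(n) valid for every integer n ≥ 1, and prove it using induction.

P(n) = n/(3(n + 6))

We claim P(n) = n/(3(n + 6)) for all n ≥ 1.
Base step (n = 1): P(1) = 1/21, and the closed form gives 1/21. They agree.
For the inductive step, assume it holds for an arbitrary k ≥ 1, so P(k) = k/(3(k + 6)).
Then P(k+1) = P(k) + (2/((k + 6)(k + 7))) = (k/(3(k + 6))) + (2/((k + 6)(k + 7))).
Simplifying, P(k+1) = (k + 1)/(3(k + 7)) = (k+1)/(3((k+1) + 6)),
which is the closed form with n = k+1.
Hence, by induction on n, the claim holds for every n ≥ 1.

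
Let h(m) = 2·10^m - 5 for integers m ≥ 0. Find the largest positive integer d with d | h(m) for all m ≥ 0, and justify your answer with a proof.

d = 3

Computing the first values: h(0) = -3 and h(1) = 15; gcd(-3, 15) = 3, so d ≤ 3.
We prove 3 | 2·10^m - 5 for all m ≥ 0 by induction on m.
Base step (m = 0): h(0) = -3 = 3·(-1), so 3 | h(0).
Suppose the result is true for m = k, i.e. 3 | h(k). Then
h(k+1) = 2·10^(k+1) - 5 = 10·(2·10^k - 5) + 45 = 10·h(k) + 45. The first term is divisible by 3 by the inductive hypothesis, and 45 is divisible by 3. Hence 3 | h(k+1).
By induction, the statement is established for all m ≥ 0.
Therefore the largest such d is 3.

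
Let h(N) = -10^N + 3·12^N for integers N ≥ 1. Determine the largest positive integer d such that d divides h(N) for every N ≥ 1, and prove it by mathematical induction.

Computing the first values: h(1) = 26 and h(2) = 332; gcd(26, 332) = 2, so d ≤ 2.
We prove 2 | -10^N + 3·12^N for all N ≥ 1 by induction on N.
Base step (N = 1): h(1) = 26 = 2·(13), so 2 | h(1).
Inductive step: suppose the statement holds for some r ≥ 1, i.e. 2 | h(r). Then
h(r+1) − 12·h(r) = (-10^(r+1) + 3·12^(r+1)) − 12·(-10^r + 3·12^r) = (-1)·10^r·(10 − 12) = (2)·10^r. Since 2 | h(r) by the inductive hypothesis, 2 | 12·h(r); and 2 | 2 since 2 = 2·1. Therefore 2 | h(r+1).
This completes the induction.
Therefore the largest such d is 2.

d = 2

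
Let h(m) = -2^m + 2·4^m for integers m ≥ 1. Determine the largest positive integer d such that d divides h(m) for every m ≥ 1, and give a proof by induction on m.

d = 2

Computing the first values: h(1) = 6 and h(2) = 28; gcd(6, 28) = 2, so d ≤ 2.
We prove 2 | -2^m + 2·4^m for all m ≥ 1 by induction on m.
When m = 1: h(1) = 6 = 2·(3), so 2 | h(1).
Inductive step: assume the claim holds for m = r, i.e. 2 | h(r). Then
h(r+1) − 4·h(r) = (-2^(r+1) + 2·4^(r+1)) − 4·(-2^r + 2·4^r) = (-1)·2^r·(2 − 4) = (2)·2^r. Since 2 | h(r) by the inductive hypothesis, 2 | 4·h(r); and 2 | 2 since 2 = 2·1. Therefore 2 | h(r+1).
Hence, by induction on m, the claim holds for every m ≥ 1.
Therefore the largest such d is 2.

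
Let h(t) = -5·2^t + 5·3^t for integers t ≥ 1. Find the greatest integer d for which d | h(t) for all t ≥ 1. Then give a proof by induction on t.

Computing the first values: h(1) = 5 and h(2) = 25; gcd(5, 25) = 5, so d ≤ 5.
We prove 5 | -5·2^t + 5·3^t for all t ≥ 1 by induction on t.
Base step (t = 1): h(1) = 5 = 5·(1), so 5 | h(1).
For the inductive step, assume it holds for an arbitrary r ≥ 1, i.e. 5 | h(r). Then
h(r+1) − 3·h(r) = (-5·2^(r+1) + 5·3^(r+1)) − 3·(-5·2^r + 5·3^r) = (-5)·2^r·(2 − 3) = (5)·2^r. Since 5 | h(r) by the inductive hypothesis, 5 | 3·h(r); and 5 | 5 since 5 = 5·1. Therefore 5 | h(r+1).
By induction, the statement is established for all t ≥ 1.
Therefore the largest such d is 5.

d = 5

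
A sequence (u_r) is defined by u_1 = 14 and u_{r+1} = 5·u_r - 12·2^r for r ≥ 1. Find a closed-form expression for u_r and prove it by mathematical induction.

Computing the first terms: u_1 = 14, u_2 = 46, u_3 = 182. This suggests u_r = 2^(r + 2) + 6·5^(r - 1).
When r = 1: the formula gives 14 = 14 = u_1.
For the inductive step, assume it holds for an arbitrary k ≥ 1, so u_k = 2^(k + 2) + 6·5^(k - 1).
Then u_{k+1} = 5·u_k - 12·2^k = 5·(2^(k + 2) + 6·5^(k - 1)) - 12·2^k = 2^(k + 3) + 6·5^k = 2^((k+1) + 2) + 6·5^((k+1) - 1),
which is the claimed formula at r = k+1.
By induction, the statement is established for all r ≥ 1.

u_r = 2^(r + 2) + 6·5^(r - 1)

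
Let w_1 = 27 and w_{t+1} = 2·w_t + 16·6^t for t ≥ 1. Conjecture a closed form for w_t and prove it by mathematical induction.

Computing the first terms: w_1 = 27, w_2 = 150, w_3 = 876. This suggests w_t = 3·2^(t - 1) + 4·6^t.
Base case (t = 1): the formula gives 27 = 27 = w_1.
Inductive step: suppose the statement holds for some k ≥ 1, so w_k = 3·2^(k - 1) + 4·6^k.
Then w_{k+1} = 2·w_k + 16·6^k = 2·(3·2^(k - 1) + 4·6^k) + 16·6^k = 3·2^k + 4·6^(k + 1) = 3·2^((k+1) - 1) + 4·6^(k+1),
which is the claimed formula at t = k+1.
Hence, by induction on t, the claim holds for every t ≥ 1.

w_t = 3·2^(t - 1) + 4·6^t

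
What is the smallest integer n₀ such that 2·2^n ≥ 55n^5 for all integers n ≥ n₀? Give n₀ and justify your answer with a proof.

n₀ = 30

At n = 29: 1073741824 < 1128113195, so the inequality fails and n₀ ≥ 30. We prove 2·2^n ≥ 55n^5 for all n ≥ 30.
Base case (n = 30): 2·2^n = 2147483648 and 55n^5 = 1336500000, so 2147483648 ≥ 1336500000.
Inductive step: suppose the statement holds for some m ≥ 30, so 2·2^m ≥ 55m^5.
Then 2·2^(m + 1) = 2·(2·2^m) ≥ 2·(55m^5).
Also, for m ≥ 30 we have 2·(55m^5) ≥ 55(m+1)^5, since 2 ≥ (1 + 1/m)^5 for all m ≥ 30.
Combining, 2·2^(m + 1) ≥ 55(m+1)^5.
This completes the induction.
Hence the smallest such n₀ is 30.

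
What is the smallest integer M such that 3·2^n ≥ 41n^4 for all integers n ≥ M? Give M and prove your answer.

M = 22

At n = 21: 6291456 < 7973721, so the inequality fails and M ≥ 22. We prove 3·2^n ≥ 41n^4 for all n ≥ 22.
Base step (n = 22): 3·2^n = 12582912 and 41n^4 = 9604496, so 12582912 ≥ 9604496.
Inductive step: suppose the statement holds for some m ≥ 22, so 3·2^m ≥ 41m^4.
Then 3·2^(m + 1) = 2·(3·2^m) ≥ 2·(41m^4).
Also, for m ≥ 22 we have 2·(41m^4) ≥ 41(m+1)^4, since 2 ≥ (1 + 1/m)^4 for all m ≥ 22.
Combining, 3·2^(m + 1) ≥ 41(m+1)^4.
By the principle of mathematical induction, the result holds for all n ≥ 22.
Hence the smallest such M is 22.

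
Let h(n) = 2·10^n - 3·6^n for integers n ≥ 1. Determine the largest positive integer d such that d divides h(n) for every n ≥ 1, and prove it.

d = 2

Computing the first values: h(1) = 2 and h(2) = 92; gcd(2, 92) = 2, so d ≤ 2.
We prove 2 | 2·10^n - 3·6^n for all n ≥ 1 by induction on n.
Base step (n = 1): h(1) = 2 = 2·(1), so 2 | h(1).
Inductive step: assume the claim holds for n = k, i.e. 2 | h(k). Then
h(k+1) − 10·h(k) = (2·10^(k+1) - 3·6^(k+1)) − 10·(2·10^k - 3·6^k) = (-3)·6^k·(6 − 10) = (12)·6^k. Since 2 | h(k) by the inductive hypothesis, 2 | 10·h(k); and 2 | 12 since 12 = 2·6. Therefore 2 | h(k+1).
Hence, by induction on n, the claim holds for every n ≥ 1.
Therefore the largest such d is 2.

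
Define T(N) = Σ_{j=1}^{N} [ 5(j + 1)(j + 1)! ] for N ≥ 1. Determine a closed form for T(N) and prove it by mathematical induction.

We claim T(N) = 5(N + 2)! - 10 for all N ≥ 1.
For the base case N = 1: T(1) = 20, and the closed form gives 20. They agree.
Inductive step: suppose the statement holds for some j ≥ 1, so T(j) = 5(j + 2)! - 10.
Then T(j+1) = T(j) + (5(j + 2)(j + 2)!) = (5(j + 2)! - 10) + (5(j + 2)(j + 2)!).
Simplifying, T(j+1) = 5((j+1) + 2)! - 10,
which is the closed form with N = j+1.
Hence, by induction on N, the claim holds for every N ≥ 1.

T(N) = 5(N + 2)! - 10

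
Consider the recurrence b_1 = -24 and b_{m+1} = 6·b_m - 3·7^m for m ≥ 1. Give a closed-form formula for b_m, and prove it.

b_m = -3·6^(m - 1) - 3·7^m

Computing the first terms: b_1 = -24, b_2 = -165, b_3 = -1137. This suggests b_m = -3·6^(m - 1) - 3·7^m.
Base step (m = 1): the formula gives -24 = -24 = b_1.
For the inductive step, assume it holds for an arbitrary p ≥ 1, so b_p = -3·6^(p - 1) - 3·7^p.
Then b_{p+1} = 6·b_p - 3·7^p = 6·(-3·6^(p - 1) - 3·7^p) - 3·7^p = -3·6^p - 3·7^(p + 1) = -3·6^((p+1) - 1) - 3·7^(p+1),
which is the claimed formula at m = p+1.
By the principle of mathematical induction, the result holds for all m ≥ 1.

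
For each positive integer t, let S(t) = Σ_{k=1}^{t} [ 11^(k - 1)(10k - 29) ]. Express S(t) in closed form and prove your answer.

S(t) = 11^t(t - 3) + 3

We claim S(t) = 11^t(t - 3) + 3 for all t ≥ 1.
Base case (t = 1): S(1) = -19, and the closed form gives -19. They agree.
Suppose the result is true for t = k, so S(k) = 11^k(k - 3) + 3.
Then S(k+1) = S(k) + (11^k(10k - 19)) = (11^k(k - 3) + 3) + (11^k(10k - 19)).
Simplifying, S(k+1) = 11·11^k·k - 22·11^k + 3 = 11^(k+1)((k+1) - 3) + 3,
which is the closed form with t = k+1.
This completes the induction.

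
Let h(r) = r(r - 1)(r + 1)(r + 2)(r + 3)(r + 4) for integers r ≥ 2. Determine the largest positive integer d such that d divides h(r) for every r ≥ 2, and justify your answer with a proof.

d = 720

Computing the first values: h(2) = 720 and h(3) = 5040; gcd(720, 5040) = 720, so d ≤ 720.
We prove 720 | r(r - 1)(r + 1)(r + 2)(r + 3)(r + 4) for all r ≥ 2 by induction on r.
For the base case r = 2: h(2) = 720 = 720·(1), so 720 | h(2).
Inductive step: suppose the statement holds for some m ≥ 2, i.e. 720 | h(m). Then
h(m+1) − h(m) = m·(m+1)·(m+2)·(m+3)·(m+4)·(m+5) − (m-1)·m·(m+1)·(m+2)·(m+3)·(m+4) = m·(m+1)·(m+2)·(m+3)·(m+4)·[(m+5) − (m-1)] = 6·m·(m+1)·(m+2)·(m+3)·(m+4). The product of 5 consecutive integers is divisible by (5)! = 120, so h(m+1) − h(m) is divisible by 6·120 = 720. By the inductive hypothesis 720 | h(m), hence 720 | h(m+1).
This completes the induction.
Therefore the largest such d is 720.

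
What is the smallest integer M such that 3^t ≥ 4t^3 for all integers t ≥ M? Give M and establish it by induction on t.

At t = 6: 729 < 864, so the inequality fails and M ≥ 7. We prove 3^t ≥ 4t^3 for all t ≥ 7.
For the base case t = 7: 3^t = 2187 and 4t^3 = 1372, so 2187 ≥ 1372.
For the inductive step, assume it holds for an arbitrary k ≥ 7, so 3^k ≥ 4k^3.
Then 3^(k + 1) = 3·(3^k) ≥ 3·(4k^3).
Also, for k ≥ 7 we have 3·(4k^3) ≥ 4(k+1)^3, since 3 ≥ (1 + 1/k)^3 for all k ≥ 7.
Combining, 3^(k + 1) ≥ 4(k+1)^3.
By induction, the statement is established for all t ≥ 7.
Hence the smallest such M is 7.

M = 7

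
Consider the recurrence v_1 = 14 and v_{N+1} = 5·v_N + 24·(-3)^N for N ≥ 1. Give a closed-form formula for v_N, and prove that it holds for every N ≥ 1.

Computing the first terms: v_1 = 14, v_2 = -2, v_3 = 206. This suggests v_N = (-3)^(N + 1) + 5^N.
Base case (N = 1): the formula gives 14 = 14 = v_1.
For the inductive step, assume it holds for an arbitrary j ≥ 1, so v_j = (-3)^(j + 1) + 5^j.
Then v_{j+1} = 5·v_j + 24·(-3)^j = 5·((-3)^(j + 1) + 5^j) + 24·(-3)^j = (-3)^(j + 2) + 5^(j + 1) = (-3)^((j+1) + 1) + 5^(j+1),
which is the claimed formula at N = j+1.
By the principle of mathematical induction, the result holds for all N ≥ 1.

v_N = (-3)^(N + 1) + 5^N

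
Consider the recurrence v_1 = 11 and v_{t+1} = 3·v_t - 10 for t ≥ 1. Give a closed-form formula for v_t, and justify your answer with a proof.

Computing the first terms: v_1 = 11, v_2 = 23, v_3 = 59. This suggests v_t = 2·3^t + 5.
Base case (t = 1): the formula gives 11 = 11 = v_1.
For the inductive step, assume it holds for an arbitrary m ≥ 1, so v_m = 2·3^m + 5.
Then v_{m+1} = 3·v_m - 10 = 3·(2·3^m + 5) - 10 = 2·3^(m + 1) + 5,
which is the claimed formula at t = m+1.
Hence, by induction on t, the claim holds for every t ≥ 1.

v_t = 2·3^t + 5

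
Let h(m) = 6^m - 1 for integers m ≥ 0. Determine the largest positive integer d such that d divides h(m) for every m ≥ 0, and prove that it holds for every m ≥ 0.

Computing the first values: h(0) = 0 and h(1) = 5; gcd(0, 5) = 5, so d ≤ 5.
We prove 5 | 6^m - 1 for all m ≥ 0 by induction on m.
Base case (m = 0): h(0) = 0 = 5·(0), so 5 | h(0).
Suppose the result is true for m = j, i.e. 5 | h(j). Then
h(j+1) = 6^(j+1) - 1 = 6·(6^j - 1) + 5 = 6·h(j) + 5. The first term is divisible by 5 by the inductive hypothesis, and 5 is divisible by 5. Hence 5 | h(j+1).
By induction, the statement is established for all m ≥ 0.
Therefore the largest such d is 5.

d = 5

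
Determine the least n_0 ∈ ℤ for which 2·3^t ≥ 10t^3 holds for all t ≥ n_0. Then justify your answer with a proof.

At t = 6: 1458 < 2160, so the inequality fails and n_0 ≥ 7. We prove 2·3^t ≥ 10t^3 for all t ≥ 7.
Base step (t = 7): 2·3^t = 4374 and 10t^3 = 3430, so 4374 ≥ 3430.
Inductive step: suppose the statement holds for some m ≥ 7, so 2·3^m ≥ 10m^3.
Then 2·3^(m + 1) = 3·(2·3^m) ≥ 3·(10m^3).
Also, for m ≥ 7 we have 3·(10m^3) ≥ 10(m+1)^3, since 3 ≥ (1 + 1/m)^3 for all m ≥ 7.
Combining, 2·3^(m + 1) ≥ 10(m+1)^3.
This completes the induction.
Hence the smallest such n_0 is 7.

n_0 = 7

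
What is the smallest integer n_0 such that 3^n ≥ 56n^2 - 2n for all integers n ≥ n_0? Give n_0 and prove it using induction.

n_0 = 8

At n = 7: 2187 < 2730, so the inequality fails and n_0 ≥ 8. We prove 3^n ≥ 56n^2 - 2n for all n ≥ 8.
For the base case n = 8: 3^n = 6561 and 56n^2 - 2n = 3568, so 6561 ≥ 3568.
Inductive step: assume the claim holds for n = k, so 3^k ≥ 56k^2 - 2k.
Then 3^(k + 1) = 3·(3^k) ≥ 3·(56k^2 - 2k).
Also, for k ≥ 8 we have 3·(56k^2 - 2k) ≥ 56(k+1)^2 - 2(k+1), since 3·(56k^2 - 2k) − (56(k+1)^2 - 2(k+1)) = 112k^2 - 116k - 54, which is nonnegative for all k ≥ 8.
Combining, 3^(k + 1) ≥ 56(k+1)^2 - 2(k+1).
By induction, the statement is established for all n ≥ 8.
Hence the smallest such n_0 is 8.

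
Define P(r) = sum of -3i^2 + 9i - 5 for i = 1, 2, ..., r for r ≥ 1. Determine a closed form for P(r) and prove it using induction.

We claim P(r) = -r(r^2 - 3r + 1) for all r ≥ 1.
Base step (r = 1): P(1) = 1, and the closed form gives 1. They agree.
For the inductive step, assume it holds for an arbitrary i ≥ 1, so P(i) = i(-i^2 + 3i - 1).
Then P(i+1) = P(i) + (-3i^2 + 3i + 1) = (i(-i^2 + 3i - 1)) + (-3i^2 + 3i + 1).
Simplifying, P(i+1) = -(i + 1)(i^2 - i - 1) = -(i+1)((i+1)^2 - 3(i+1) + 1),
which is the closed form with r = i+1.
Hence, by induction on r, the claim holds for every r ≥ 1.

P(r) = -r(r^2 - 3r + 1)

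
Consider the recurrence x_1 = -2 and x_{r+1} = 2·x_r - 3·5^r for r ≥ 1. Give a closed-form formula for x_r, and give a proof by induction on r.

x_r = 3·2^(r - 1) - 5^r

Computing the first terms: x_1 = -2, x_2 = -19, x_3 = -113. This suggests x_r = 3·2^(r - 1) - 5^r.
Base step (r = 1): the formula gives -2 = -2 = x_1.
Inductive step: suppose the statement holds for some k ≥ 1, so x_k = 3·2^(k - 1) - 5^k.
Then x_{k+1} = 2·x_k - 3·5^k = 2·(3·2^(k - 1) - 5^k) - 3·5^k = 3·2^k - 5^(k + 1) = 3·2^((k+1) - 1) - 5^(k+1),
which is the claimed formula at r = k+1.
This completes the induction.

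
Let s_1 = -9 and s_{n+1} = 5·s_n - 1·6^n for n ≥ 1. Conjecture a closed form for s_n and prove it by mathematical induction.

s_n = -3·5^(n - 1) - 6^n

Computing the first terms: s_1 = -9, s_2 = -51, s_3 = -291. This suggests s_n = -3·5^(n - 1) - 6^n.
When n = 1: the formula gives -9 = -9 = s_1.
Suppose the result is true for n = k, so s_k = -3·5^(k - 1) - 6^k.
Then s_{k+1} = 5·s_k - 1·6^k = 5·(-3·5^(k - 1) - 6^k) - 1·6^k = -3·5^k - 6^(k + 1) = -3·5^((k+1) - 1) - 6^(k+1),
which is the claimed formula at n = k+1.
By induction, the statement is established for all n ≥ 1.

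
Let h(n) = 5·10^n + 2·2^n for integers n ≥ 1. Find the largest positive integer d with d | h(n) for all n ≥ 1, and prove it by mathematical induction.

d = 2

Computing the first values: h(1) = 54 and h(2) = 508; gcd(54, 508) = 2, so d ≤ 2.
We prove 2 | 5·10^n + 2·2^n for all n ≥ 1 by induction on n.
When n = 1: h(1) = 54 = 2·(27), so 2 | h(1).
Suppose the result is true for n = i, i.e. 2 | h(i). Then
h(i+1) − 10·h(i) = (5·10^(i+1) + 2·2^(i+1)) − 10·(5·10^i + 2·2^i) = (2)·2^i·(2 − 10) = (-16)·2^i. Since 2 | h(i) by the inductive hypothesis, 2 | 10·h(i); and 2 | -16 since -16 = 2·-8. Therefore 2 | h(i+1).
By induction, the statement is established for all n ≥ 1.
Therefore the largest such d is 2.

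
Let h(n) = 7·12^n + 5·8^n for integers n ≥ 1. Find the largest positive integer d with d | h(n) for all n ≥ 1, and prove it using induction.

Computing the first values: h(1) = 124 and h(2) = 1328; gcd(124, 1328) = 4, so d ≤ 4.
We prove 4 | 7·12^n + 5·8^n for all n ≥ 1 by induction on n.
Base step (n = 1): h(1) = 124 = 4·(31), so 4 | h(1).
Suppose the result is true for n = m, i.e. 4 | h(m). Then
h(m+1) − 12·h(m) = (7·12^(m+1) + 5·8^(m+1)) − 12·(7·12^m + 5·8^m) = (5)·8^m·(8 − 12) = (-20)·8^m. Since 4 | h(m) by the inductive hypothesis, 4 | 12·h(m); and 4 | -20 since -20 = 4·-5. Therefore 4 | h(m+1).
By induction, the statement is established for all n ≥ 1.
Therefore the largest such d is 4.

d = 4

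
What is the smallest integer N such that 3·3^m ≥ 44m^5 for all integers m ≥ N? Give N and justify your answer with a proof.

N = 15

At m = 14: 14348907 < 23664256, so the inequality fails and N ≥ 15. We prove 3·3^m ≥ 44m^5 for all m ≥ 15.
When m = 15: 3·3^m = 43046721 and 44m^5 = 33412500, so 43046721 ≥ 33412500.
Inductive step: suppose the statement holds for some k ≥ 15, so 3·3^k ≥ 44k^5.
Then 3·3^(k + 1) = 3·(3·3^k) ≥ 3·(44k^5).
Also, for k ≥ 15 we have 3·(44k^5) ≥ 44(k+1)^5, since 3 ≥ (1 + 1/k)^5 for all k ≥ 15.
Combining, 3·3^(k + 1) ≥ 44(k+1)^5.
Hence, by induction on m, the claim holds for every m ≥ 15.
Hence the smallest such N is 15.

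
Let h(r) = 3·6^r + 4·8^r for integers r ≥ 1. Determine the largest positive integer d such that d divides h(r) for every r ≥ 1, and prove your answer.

Computing the first values: h(1) = 50 and h(2) = 364; gcd(50, 364) = 2, so d ≤ 2.
We prove 2 | 3·6^r + 4·8^r for all r ≥ 1 by induction on r.
Base case (r = 1): h(1) = 50 = 2·(25), so 2 | h(1).
Inductive step: suppose the statement holds for some p ≥ 1, i.e. 2 | h(p). Then
h(p+1) − 8·h(p) = (3·6^(p+1) + 4·8^(p+1)) − 8·(3·6^p + 4·8^p) = (3)·6^p·(6 − 8) = (-6)·6^p. Since 2 | h(p) by the inductive hypothesis, 2 | 8·h(p); and 2 | -6 since -6 = 2·-3. Therefore 2 | h(p+1).
By the principle of mathematical induction, the result holds for all r ≥ 1.
Therefore the largest such d is 2.

d = 2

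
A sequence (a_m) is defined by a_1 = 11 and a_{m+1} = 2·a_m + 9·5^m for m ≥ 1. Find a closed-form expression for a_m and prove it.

a_m = -2^(m + 1) + 3·5^m

Computing the first terms: a_1 = 11, a_2 = 67, a_3 = 359. This suggests a_m = -2^(m + 1) + 3·5^m.
When m = 1: the formula gives 11 = 11 = a_1.
For the inductive step, assume it holds for an arbitrary p ≥ 1, so a_p = -2^(p + 1) + 3·5^p.
Then a_{p+1} = 2·a_p + 9·5^p = 2·(-2^(p + 1) + 3·5^p) + 9·5^p = -2^(p + 2) + 3·5^(p + 1) = -2^((p+1) + 1) + 3·5^(p+1),
which is the claimed formula at m = p+1.
This completes the induction.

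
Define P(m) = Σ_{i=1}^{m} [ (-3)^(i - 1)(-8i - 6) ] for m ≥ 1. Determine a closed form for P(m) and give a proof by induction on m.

We claim P(m) = 2(-3)^m(m + 1) - 2 for all m ≥ 1.
For the base case m = 1: P(1) = -14, and the closed form gives -14. They agree.
Inductive step: suppose the statement holds for some i ≥ 1, so P(i) = 2(-3)^i(i + 1) - 2.
Then P(i+1) = P(i) + ((-3)^i(-8i - 14)) = (2(-3)^i(i + 1) - 2) + ((-3)^i(-8i - 14)).
Simplifying, P(i+1) = -6(-3)^i·i - 12(-3)^i - 2 = 2(-3)^(i+1)((i+1) + 1) - 2,
which is the closed form with m = i+1.
Hence, by induction on m, the claim holds for every m ≥ 1.

P(m) = 2(-3)^m(m + 1) - 2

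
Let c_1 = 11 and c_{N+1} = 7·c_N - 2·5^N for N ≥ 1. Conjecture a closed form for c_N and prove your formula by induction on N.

c_N = 5^N + 6·7^(N - 1)

Computing the first terms: c_1 = 11, c_2 = 67, c_3 = 419. This suggests c_N = 5^N + 6·7^(N - 1).
Base case (N = 1): the formula gives 11 = 11 = c_1.
Suppose the result is true for N = j, so c_j = 5^j + 6·7^(j - 1).
Then c_{j+1} = 7·c_j - 2·5^j = 7·(5^j + 6·7^(j - 1)) - 2·5^j = 5^(j + 1) + 6·7^j = 5^(j+1) + 6·7^((j+1) - 1),
which is the claimed formula at N = j+1.
Hence, by induction on N, the claim holds for every N ≥ 1.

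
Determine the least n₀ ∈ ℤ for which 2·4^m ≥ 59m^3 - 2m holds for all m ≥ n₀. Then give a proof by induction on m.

n₀ = 7

At m = 6: 8192 < 12732, so the inequality fails and n₀ ≥ 7. We prove 2·4^m ≥ 59m^3 - 2m for all m ≥ 7.
Base step (m = 7): 2·4^m = 32768 and 59m^3 - 2m = 20223, so 32768 ≥ 20223.
Suppose the result is true for m = p, so 2·4^p ≥ 59p^3 - 2p.
Then 2·4^(p + 1) = 4·(2·4^p) ≥ 4·(59p^3 - 2p).
Also, for p ≥ 7 we have 4·(59p^3 - 2p) ≥ 59(p+1)^3 - 2(p+1), since 4·(59p^3 - 2p) − (59(p+1)^3 - 2(p+1)) = 177p^3 - 177p^2 - 183p - 57, which is nonnegative for all p ≥ 7.
Combining, 2·4^(p + 1) ≥ 59(p+1)^3 - 2(p+1).
By the principle of mathematical induction, the result holds for all m ≥ 7.
Hence the smallest such n₀ is 7.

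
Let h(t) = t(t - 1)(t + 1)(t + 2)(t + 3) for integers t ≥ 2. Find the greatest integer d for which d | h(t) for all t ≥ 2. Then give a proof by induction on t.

d = 120

Computing the first values: h(2) = 120 and h(3) = 720; gcd(120, 720) = 120, so d ≤ 120.
We prove 120 | t(t - 1)(t + 1)(t + 2)(t + 3) for all t ≥ 2 by induction on t.
Base case (t = 2): h(2) = 120 = 120·(1), so 120 | h(2).
For the inductive step, assume it holds for an arbitrary r ≥ 2, i.e. 120 | h(r). Then
h(r+1) − h(r) = r·(r+1)·(r+2)·(r+3)·(r+4) − (r-1)·r·(r+1)·(r+2)·(r+3) = r·(r+1)·(r+2)·(r+3)·[(r+4) − (r-1)] = 5·r·(r+1)·(r+2)·(r+3). The product of 4 consecutive integers is divisible by (4)! = 24, so h(r+1) − h(r) is divisible by 5·24 = 120. By the inductive hypothesis 120 | h(r), hence 120 | h(r+1).
By the principle of mathematical induction, the result holds for all t ≥ 2.
Therefore the largest such d is 120.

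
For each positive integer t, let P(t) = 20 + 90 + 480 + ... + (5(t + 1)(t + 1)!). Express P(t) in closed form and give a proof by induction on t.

We claim P(t) = 5(t + 2)! - 10 for all t ≥ 1.
For the base case t = 1: P(1) = 20, and the closed form gives 20. They agree.
Inductive step: assume the claim holds for t = r, so P(r) = 5(r + 2)! - 10.
Then P(r+1) = P(r) + (5(r + 2)(r + 2)!) = (5(r + 2)! - 10) + (5(r + 2)(r + 2)!).
Simplifying, P(r+1) = 5((r+1) + 2)! - 10,
which is the closed form with t = r+1.
By the principle of mathematical induction, the result holds for all t ≥ 1.

P(t) = 5(t + 2)! - 10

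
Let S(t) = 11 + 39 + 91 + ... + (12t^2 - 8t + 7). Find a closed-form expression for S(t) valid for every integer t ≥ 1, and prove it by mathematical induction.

We claim S(t) = t(4t^2 + 2t + 5) for all t ≥ 1.
Base step (t = 1): S(1) = 11, and the closed form gives 11. They agree.
Suppose the result is true for t = r, so S(r) = r(4r^2 + 2r + 5).
Then S(r+1) = S(r) + (12r^2 + 16r + 11) = (r(4r^2 + 2r + 5)) + (12r^2 + 16r + 11).
Simplifying, S(r+1) = (r + 1)(4r^2 + 10r + 11) = (r+1)(4(r+1)^2 + 2(r+1) + 5),
which is the closed form with t = r+1.
Hence, by induction on t, the claim holds for every t ≥ 1.

S(t) = t(4t^2 + 2t + 5)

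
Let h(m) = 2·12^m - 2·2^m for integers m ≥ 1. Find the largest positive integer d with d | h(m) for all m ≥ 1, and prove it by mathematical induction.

d = 20

Computing the first values: h(1) = 20 and h(2) = 280; gcd(20, 280) = 20, so d ≤ 20.
We prove 20 | 2·12^m - 2·2^m for all m ≥ 1 by induction on m.
When m = 1: h(1) = 20 = 20·(1), so 20 | h(1).
Inductive step: suppose the statement holds for some r ≥ 1, i.e. 20 | h(r). Then
h(r+1) − 12·h(r) = (2·12^(r+1) - 2·2^(r+1)) − 12·(2·12^r - 2·2^r) = (-2)·2^r·(2 − 12) = (20)·2^r. Since 20 | h(r) by the inductive hypothesis, 20 | 12·h(r); and 20 | 20 since 20 = 20·1. Therefore 20 | h(r+1).
Hence, by induction on m, the claim holds for every m ≥ 1.
Therefore the largest such d is 20.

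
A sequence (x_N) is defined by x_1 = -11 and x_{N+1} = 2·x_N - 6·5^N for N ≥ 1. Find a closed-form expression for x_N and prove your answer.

x_N = -2^(N - 1) - 2·5^N

Computing the first terms: x_1 = -11, x_2 = -52, x_3 = -254. This suggests x_N = -2^(N - 1) - 2·5^N.
Base step (N = 1): the formula gives -11 = -11 = x_1.
Inductive step: suppose the statement holds for some k ≥ 1, so x_k = -2^(k - 1) - 2·5^k.
Then x_{k+1} = 2·x_k - 6·5^k = 2·(-2^(k - 1) - 2·5^k) - 6·5^k = -2^k - 2·5^(k + 1) = -2^((k+1) - 1) - 2·5^(k+1),
which is the claimed formula at N = k+1.
Hence, by induction on N, the claim holds for every N ≥ 1.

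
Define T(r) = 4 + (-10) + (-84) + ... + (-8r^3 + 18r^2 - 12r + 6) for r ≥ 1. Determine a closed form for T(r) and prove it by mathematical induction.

T(r) = -r(2r^3 - 2r^2 - r - 3)

We claim T(r) = -r(2r^3 - 2r^2 - r - 3) for all r ≥ 1.
For the base case r = 1: T(1) = 4, and the closed form gives 4. They agree.
For the inductive step, assume it holds for an arbitrary k ≥ 1, so T(k) = k(-2k^3 + 2k^2 + k + 3).
Then T(k+1) = T(k) + (-8k^3 - 6k^2 + 4) = (k(-2k^3 + 2k^2 + k + 3)) + (-8k^3 - 6k^2 + 4).
Simplifying, T(k+1) = -(k + 1)(2k^3 + 4k^2 + k - 4) = -(k+1)(2(k+1)^3 - 2(k+1)^2 - (k+1) - 3),
which is the closed form with r = k+1.
By the principle of mathematical induction, the result holds for all r ≥ 1.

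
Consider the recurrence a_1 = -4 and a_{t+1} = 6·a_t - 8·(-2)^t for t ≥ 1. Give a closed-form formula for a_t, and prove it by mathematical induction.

Computing the first terms: a_1 = -4, a_2 = -8, a_3 = -80. This suggests a_t = (-2)^t - 2·6^(t - 1).
For the base case t = 1: the formula gives -4 = -4 = a_1.
Inductive step: assume the claim holds for t = k, so a_k = (-2)^k - 2·6^(k - 1).
Then a_{k+1} = 6·a_k - 8·(-2)^k = 6·((-2)^k - 2·6^(k - 1)) - 8·(-2)^k = (-2)^(k + 1) - 2·6^k = (-2)^(k+1) - 2·6^((k+1) - 1),
which is the claimed formula at t = k+1.
By the principle of mathematical induction, the result holds for all t ≥ 1.

a_t = (-2)^t - 2·6^(t - 1)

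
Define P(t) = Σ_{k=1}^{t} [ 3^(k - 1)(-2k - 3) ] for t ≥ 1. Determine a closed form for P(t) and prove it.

P(t) = -3^t(t + 1) + 1

We claim P(t) = -3^t(t + 1) + 1 for all t ≥ 1.
Base case (t = 1): P(1) = -5, and the closed form gives -5. They agree.
Inductive step: assume the claim holds for t = k, so P(k) = -3^k(k + 1) + 1.
Then P(k+1) = P(k) + (3^k(-2k - 5)) = (-3^k(k + 1) + 1) + (3^k(-2k - 5)).
Simplifying, P(k+1) = -3·3^k·k - 6·3^k + 1 = -3^(k+1)((k+1) + 1) + 1,
which is the closed form with t = k+1.
Hence, by induction on t, the claim holds for every t ≥ 1.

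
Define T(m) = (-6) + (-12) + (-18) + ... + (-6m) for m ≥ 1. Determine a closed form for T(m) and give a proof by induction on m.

T(m) = -3m(m + 1)

We claim T(m) = -3m(m + 1) for all m ≥ 1.
Base step (m = 1): T(1) = -6, and the closed form gives -6. They agree.
Inductive step: suppose the statement holds for some i ≥ 1, so T(i) = 3i(-i - 1).
Then T(i+1) = T(i) + (-6i - 6) = (3i(-i - 1)) + (-6i - 6).
Simplifying, T(i+1) = -3(i + 1)(i + 2) = -3(i+1)((i+1) + 1),
which is the closed form with m = i+1.
This completes the induction.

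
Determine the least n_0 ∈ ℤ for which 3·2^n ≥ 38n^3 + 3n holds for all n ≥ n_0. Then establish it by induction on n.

At n = 15: 98304 < 128295, so the inequality fails and n_0 ≥ 16. We prove 3·2^n ≥ 38n^3 + 3n for all n ≥ 16.
Base case (n = 16): 3·2^n = 196608 and 38n^3 + 3n = 155696, so 196608 ≥ 155696.
Inductive step: assume the claim holds for n = m, so 3·2^m ≥ 38m^3 + 3m.
Then 3·2^(m + 1) = 2·(3·2^m) ≥ 2·(38m^3 + 3m).
Also, for m ≥ 16 we have 2·(38m^3 + 3m) ≥ 38(m+1)^3 + 3(m+1), since 2·(38m^3 + 3m) − (38(m+1)^3 + 3(m+1)) = 38m^3 - 114m^2 - 111m - 41, which is nonnegative for all m ≥ 16.
Combining, 3·2^(m + 1) ≥ 38(m+1)^3 + 3(m+1).
By the principle of mathematical induction, the result holds for all n ≥ 16.
Hence the smallest such n_0 is 16.

n_0 = 16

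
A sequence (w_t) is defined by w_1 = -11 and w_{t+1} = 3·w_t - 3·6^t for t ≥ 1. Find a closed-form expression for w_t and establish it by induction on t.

w_t = -5·3^(t - 1) - 6^t

Computing the first terms: w_1 = -11, w_2 = -51, w_3 = -261. This suggests w_t = -5·3^(t - 1) - 6^t.
Base step (t = 1): the formula gives -11 = -11 = w_1.
Suppose the result is true for t = i, so w_i = -5·3^(i - 1) - 6^i.
Then w_{i+1} = 3·w_i - 3·6^i = 3·(-5·3^(i - 1) - 6^i) - 3·6^i = -5·3^i - 6^(i + 1) = -5·3^((i+1) - 1) - 6^(i+1),
which is the claimed formula at t = i+1.
This completes the induction.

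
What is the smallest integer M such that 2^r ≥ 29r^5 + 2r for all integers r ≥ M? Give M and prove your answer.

M = 30

At r = 29: 536870912 < 594823379, so the inequality fails and M ≥ 30. We prove 2^r ≥ 29r^5 + 2r for all r ≥ 30.
Base case (r = 30): 2^r = 1073741824 and 29r^5 + 2r = 704700060, so 1073741824 ≥ 704700060.
Suppose the result is true for r = i, so 2^i ≥ 29i^5 + 2i.
Then 2^(i + 1) = 2·(2^i) ≥ 2·(29i^5 + 2i).
Also, for i ≥ 30 we have 2·(29i^5 + 2i) ≥ 29(i+1)^5 + 2(i+1), since 2·(29i^5 + 2i) − (29(i+1)^5 + 2(i+1)) = 29i^5 - 145i^4 - 290i^3 - 290i^2 - 143i - 31, which is nonnegative for all i ≥ 30.
Combining, 2^(i + 1) ≥ 29(i+1)^5 + 2(i+1).
Hence, by induction on r, the claim holds for every r ≥ 30.
Hence the smallest such M is 30.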